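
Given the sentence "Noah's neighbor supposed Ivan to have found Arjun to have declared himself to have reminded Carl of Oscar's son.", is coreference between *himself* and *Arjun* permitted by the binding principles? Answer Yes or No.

*himself* is a reflexive; Principle A requires it to be bound within its binding domain — the clause headed by 'declared'.
— Arjun: subject of the clause headed by 'declared'; c-commands the reflexive within its binding domain — allowed (Principle A).

Yes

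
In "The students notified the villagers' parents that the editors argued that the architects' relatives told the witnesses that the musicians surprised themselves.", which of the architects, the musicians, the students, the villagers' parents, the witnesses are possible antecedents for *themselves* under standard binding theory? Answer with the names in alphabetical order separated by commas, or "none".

the musicians

*themselves* is a reflexive; Principle A requires it to be bound within its binding domain — the clause headed by 'surprised'.
— the architects: possessor inside the subject DP of the clause headed by 'told'; does not c-command the reflexive — cannot bind it (Principle A).
— the musicians: subject of the clause headed by 'surprised'; c-commands the reflexive within its binding domain — allowed (Principle A).
— the students: subject of the matrix clause; c-commands the reflexive but lies outside its binding domain — cannot bind it (Principle A).
— the villagers' parents: object of the matrix clause; c-commands the reflexive but lies outside its binding domain — cannot bind it (Principle A).
— the witnesses: object of the clause headed by 'told'; c-commands the reflexive but lies outside its binding domain — cannot bind it (Principle A).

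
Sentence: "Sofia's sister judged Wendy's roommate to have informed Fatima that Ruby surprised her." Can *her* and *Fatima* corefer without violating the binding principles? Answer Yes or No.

*Fatima* is an R-expression; Principle C requires it to be free (not bound by any c-commanding expression).
— her: object of the clause headed by 'surprised'; the pronoun does not c-command the R-expression — coreference allowed.

Yes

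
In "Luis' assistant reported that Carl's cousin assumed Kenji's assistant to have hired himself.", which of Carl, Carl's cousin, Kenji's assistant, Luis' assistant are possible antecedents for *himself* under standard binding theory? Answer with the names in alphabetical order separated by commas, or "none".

Kenji's assistant

*himself* is a reflexive; Principle A requires it to be bound within its binding domain — the clause headed by 'hired'.
— Carl: possessor inside the subject DP of the clause headed by 'assumed'; does not c-command the reflexive — cannot bind it (Principle A).
— Carl's cousin: subject of the clause headed by 'assumed'; c-commands the reflexive but lies outside its binding domain — cannot bind it (Principle A).
— Kenji's assistant: subject of the clause headed by 'hired'; c-commands the reflexive within its binding domain — allowed (Principle A).
— Luis' assistant: subject of the matrix clause; c-commands the reflexive but lies outside its binding domain — cannot bind it (Principle A).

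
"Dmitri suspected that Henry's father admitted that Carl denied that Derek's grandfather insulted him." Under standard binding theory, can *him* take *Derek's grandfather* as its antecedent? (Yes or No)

*him* is a pronoun; Principle B requires it to be free in its binding domain — the clause headed by 'insulted'.
— Derek's grandfather: subject of the clause headed by 'insulted'; c-commands the pronoun within its binding domain — blocked (Principle B).

No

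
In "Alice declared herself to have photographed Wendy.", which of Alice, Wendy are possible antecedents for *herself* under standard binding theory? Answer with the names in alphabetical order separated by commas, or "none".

Alice

*herself* is a reflexive; Principle A requires it to be bound within its binding domain — the matrix clause.
— Alice: subject of the matrix clause; c-commands the reflexive within its binding domain — allowed (Principle A).
— Wendy: object of the clause headed by 'photographed'; does not c-command the reflexive — cannot bind it (Principle A).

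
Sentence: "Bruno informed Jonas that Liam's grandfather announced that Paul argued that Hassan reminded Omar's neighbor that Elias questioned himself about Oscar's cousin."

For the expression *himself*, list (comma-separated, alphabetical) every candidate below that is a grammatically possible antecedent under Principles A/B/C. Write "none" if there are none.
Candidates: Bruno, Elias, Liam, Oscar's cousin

*himself* is a reflexive; Principle A requires it to be bound within its binding domain — the clause headed by 'questioned'.
— Bruno: subject of the matrix clause; c-commands the reflexive but lies outside its binding domain — cannot bind it (Principle A).
— Elias: subject of the clause headed by 'questioned'; c-commands the reflexive within its binding domain — allowed (Principle A).
— Liam: possessor inside the subject DP of the clause headed by 'announced'; does not c-command the reflexive — cannot bind it (Principle A).
— Oscar's cousin: second object of the clause headed by 'questioned'; does not c-command the reflexive — cannot bind it (Principle A).

Elias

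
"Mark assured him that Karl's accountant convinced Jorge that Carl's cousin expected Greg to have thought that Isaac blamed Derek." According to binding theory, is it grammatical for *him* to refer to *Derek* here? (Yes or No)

No

*Derek* is an R-expression; Principle C requires it to be free (not bound by any c-commanding expression).
— him: object of the matrix clause; the pronoun c-commands the R-expression — coreference blocked (Principle C).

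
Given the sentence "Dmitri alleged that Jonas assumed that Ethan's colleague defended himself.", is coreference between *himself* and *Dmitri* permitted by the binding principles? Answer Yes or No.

No

*himself* is a reflexive; Principle A requires it to be bound within its binding domain — the clause headed by 'defended'.
— Dmitri: subject of the matrix clause; c-commands the reflexive but lies outside its binding domain — cannot bind it (Principle A).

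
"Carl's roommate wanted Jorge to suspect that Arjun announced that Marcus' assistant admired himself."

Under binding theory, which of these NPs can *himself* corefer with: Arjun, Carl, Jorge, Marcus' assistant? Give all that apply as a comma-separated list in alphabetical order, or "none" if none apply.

Marcus' assistant

*himself* is a reflexive; Principle A requires it to be bound within its binding domain — the clause headed by 'admired'.
— Arjun: subject of the clause headed by 'announced'; c-commands the reflexive but lies outside its binding domain — cannot bind it (Principle A).
— Carl: possessor inside the subject DP of the matrix clause; does not c-command the reflexive — cannot bind it (Principle A).
— Jorge: subject of the clause headed by 'suspect'; c-commands the reflexive but lies outside its binding domain — cannot bind it (Principle A).
— Marcus' assistant: subject of the clause headed by 'admired'; c-commands the reflexive within its binding domain — allowed (Principle A).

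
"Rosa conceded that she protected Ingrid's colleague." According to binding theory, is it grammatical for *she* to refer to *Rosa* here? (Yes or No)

Yes

*Rosa* is an R-expression; Principle C requires it to be free (not bound by any c-commanding expression).
— she: subject of the clause headed by 'protected'; the pronoun does not c-command the R-expression — coreference allowed.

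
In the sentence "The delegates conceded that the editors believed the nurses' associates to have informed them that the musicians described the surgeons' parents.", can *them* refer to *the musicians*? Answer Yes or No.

*them* is a pronoun; Principle B requires it to be free in its binding domain — the clause headed by 'informed'.
— the musicians: subject of the clause headed by 'described'; is c-commanded by the pronoun; coreference would bind this R-expression — blocked (Principle C).

No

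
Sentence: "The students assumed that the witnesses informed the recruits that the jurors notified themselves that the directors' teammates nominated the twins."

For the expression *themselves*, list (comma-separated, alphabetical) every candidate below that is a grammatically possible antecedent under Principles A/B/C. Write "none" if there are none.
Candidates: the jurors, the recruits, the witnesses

the jurors

*themselves* is a reflexive; Principle A requires it to be bound within its binding domain — the clause headed by 'notified'.
— the jurors: subject of the clause headed by 'notified'; c-commands the reflexive within its binding domain — allowed (Principle A).
— the recruits: object of the clause headed by 'informed'; c-commands the reflexive but lies outside its binding domain — cannot bind it (Principle A).
— the witnesses: subject of the clause headed by 'informed'; c-commands the reflexive but lies outside its binding domain — cannot bind it (Principle A).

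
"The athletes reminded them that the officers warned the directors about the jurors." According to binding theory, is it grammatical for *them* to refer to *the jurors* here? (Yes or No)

No

*the jurors* is an R-expression; Principle C requires it to be free (not bound by any c-commanding expression).
— them: object of the matrix clause; the pronoun c-commands the R-expression — coreference blocked (Principle C).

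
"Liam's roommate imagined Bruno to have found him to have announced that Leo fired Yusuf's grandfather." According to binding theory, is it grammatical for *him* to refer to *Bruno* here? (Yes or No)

No

*Bruno* is an R-expression; Principle C requires it to be free (not bound by any c-commanding expression).
— him: subject of the clause headed by 'announced'; the R-expression locally c-commands the pronoun — coreference blocked (Principle B on the pronoun).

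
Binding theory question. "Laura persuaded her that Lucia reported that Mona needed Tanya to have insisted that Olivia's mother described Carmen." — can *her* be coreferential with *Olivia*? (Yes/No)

*her* is a pronoun; Principle B requires it to be free in its binding domain — the matrix clause.
— Olivia: possessor inside the subject DP of the clause headed by 'described'; is c-commanded by the pronoun; coreference would bind this R-expression — blocked (Principle C).

No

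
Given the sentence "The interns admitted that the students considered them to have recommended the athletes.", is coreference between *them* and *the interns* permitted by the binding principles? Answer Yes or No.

*them* is a pronoun; Principle B requires it to be free in its binding domain — the clause headed by 'considered'.
— the interns: subject of the matrix clause; c-commands the pronoun but lies outside its binding domain — allowed.

Yes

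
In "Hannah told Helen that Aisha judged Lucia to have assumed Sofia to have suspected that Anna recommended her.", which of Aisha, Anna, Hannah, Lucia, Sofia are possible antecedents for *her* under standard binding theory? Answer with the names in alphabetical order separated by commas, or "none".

Aisha, Hannah, Lucia, Sofia

*her* is a pronoun; Principle B requires it to be free in its binding domain — the clause headed by 'recommended'.
— Aisha: subject of the clause headed by 'judged'; c-commands the pronoun but lies outside its binding domain — allowed.
— Anna: subject of the clause headed by 'recommended'; c-commands the pronoun within its binding domain — blocked (Principle B).
— Hannah: subject of the matrix clause; c-commands the pronoun but lies outside its binding domain — allowed.
— Lucia: subject of the clause headed by 'assumed'; c-commands the pronoun but lies outside its binding domain — allowed.
— Sofia: subject of the clause headed by 'suspected'; c-commands the pronoun but lies outside its binding domain — allowed.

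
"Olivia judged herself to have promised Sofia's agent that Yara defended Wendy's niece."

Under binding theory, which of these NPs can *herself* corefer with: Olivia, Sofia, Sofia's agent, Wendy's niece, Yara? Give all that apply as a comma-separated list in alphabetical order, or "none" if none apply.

Olivia

*herself* is a reflexive; Principle A requires it to be bound within its binding domain — the matrix clause.
— Olivia: subject of the matrix clause; c-commands the reflexive within its binding domain — allowed (Principle A).
— Sofia: possessor inside the object DP of the clause headed by 'promised'; does not c-command the reflexive — cannot bind it (Principle A).
— Sofia's agent: object of the clause headed by 'promised'; does not c-command the reflexive — cannot bind it (Principle A).
— Wendy's niece: object of the clause headed by 'defended'; does not c-command the reflexive — cannot bind it (Principle A).
— Yara: subject of the clause headed by 'defended'; does not c-command the reflexive — cannot bind it (Principle A).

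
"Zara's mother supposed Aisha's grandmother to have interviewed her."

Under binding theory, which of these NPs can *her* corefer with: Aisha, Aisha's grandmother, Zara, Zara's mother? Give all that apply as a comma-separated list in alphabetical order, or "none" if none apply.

*her* is a pronoun; Principle B requires it to be free in its binding domain — the clause headed by 'interviewed'.
— Aisha: possessor inside the subject DP of the clause headed by 'interviewed'; does not c-command the pronoun — Principle B does not apply; allowed.
— Aisha's grandmother: subject of the clause headed by 'interviewed'; c-commands the pronoun within its binding domain — blocked (Principle B).
— Zara: possessor inside the subject DP of the matrix clause; does not c-command the pronoun — Principle B does not apply; allowed.
— Zara's mother: subject of the matrix clause; c-commands the pronoun but lies outside its binding domain — allowed.

Aisha, Zara, Zara's mother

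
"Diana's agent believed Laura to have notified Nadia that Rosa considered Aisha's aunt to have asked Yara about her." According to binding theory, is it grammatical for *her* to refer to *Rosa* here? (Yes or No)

Yes

*Rosa* is an R-expression; Principle C requires it to be free (not bound by any c-commanding expression).
— her: second object of the clause headed by 'asked'; the pronoun does not c-command the R-expression — coreference allowed.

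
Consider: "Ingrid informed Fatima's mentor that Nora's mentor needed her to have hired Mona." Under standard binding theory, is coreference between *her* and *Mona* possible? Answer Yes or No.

No

*Mona* is an R-expression; Principle C requires it to be free (not bound by any c-commanding expression).
— her: subject of the clause headed by 'hired'; the pronoun c-commands the R-expression — coreference blocked (Principle C).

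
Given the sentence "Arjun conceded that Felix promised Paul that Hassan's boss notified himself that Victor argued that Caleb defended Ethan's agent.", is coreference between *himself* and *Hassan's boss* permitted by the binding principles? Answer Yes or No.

*himself* is a reflexive; Principle A requires it to be bound within its binding domain — the clause headed by 'notified'.
— Hassan's boss: subject of the clause headed by 'notified'; c-commands the reflexive within its binding domain — allowed (Principle A).

Yes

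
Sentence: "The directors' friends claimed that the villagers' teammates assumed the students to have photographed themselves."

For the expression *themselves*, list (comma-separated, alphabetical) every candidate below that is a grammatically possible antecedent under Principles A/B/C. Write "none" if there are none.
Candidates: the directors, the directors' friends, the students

*themselves* is a reflexive; Principle A requires it to be bound within its binding domain — the clause headed by 'photographed'.
— the directors: possessor inside the subject DP of the matrix clause; does not c-command the reflexive — cannot bind it (Principle A).
— the directors' friends: subject of the matrix clause; c-commands the reflexive but lies outside its binding domain — cannot bind it (Principle A).
— the students: subject of the clause headed by 'photographed'; c-commands the reflexive within its binding domain — allowed (Principle A).

the students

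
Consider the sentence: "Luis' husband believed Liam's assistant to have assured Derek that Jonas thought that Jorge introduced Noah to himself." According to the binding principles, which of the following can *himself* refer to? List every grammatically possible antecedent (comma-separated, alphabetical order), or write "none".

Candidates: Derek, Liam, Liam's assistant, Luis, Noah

*himself* is a reflexive; Principle A requires it to be bound within its binding domain — the clause headed by 'introduced'.
— Derek: object of the clause headed by 'assured'; c-commands the reflexive but lies outside its binding domain — cannot bind it (Principle A).
— Liam: possessor inside the subject DP of the clause headed by 'assured'; does not c-command the reflexive — cannot bind it (Principle A).
— Liam's assistant: subject of the clause headed by 'assured'; c-commands the reflexive but lies outside its binding domain — cannot bind it (Principle A).
— Luis: possessor inside the subject DP of the matrix clause; does not c-command the reflexive — cannot bind it (Principle A).
— Noah: object of the clause headed by 'introduced'; c-commands the reflexive within its binding domain — allowed (Principle A).

Noah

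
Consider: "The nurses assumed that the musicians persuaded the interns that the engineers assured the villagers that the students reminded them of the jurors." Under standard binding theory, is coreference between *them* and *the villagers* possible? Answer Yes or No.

*the villagers* is an R-expression; Principle C requires it to be free (not bound by any c-commanding expression).
— them: object of the clause headed by 'reminded'; the pronoun does not c-command the R-expression — coreference allowed.

Yes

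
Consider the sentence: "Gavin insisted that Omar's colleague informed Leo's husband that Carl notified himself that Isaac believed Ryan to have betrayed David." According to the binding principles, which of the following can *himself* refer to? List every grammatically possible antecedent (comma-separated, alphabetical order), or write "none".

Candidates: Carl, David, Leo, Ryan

Carl

*himself* is a reflexive; Principle A requires it to be bound within its binding domain — the clause headed by 'notified'.
— Carl: subject of the clause headed by 'notified'; c-commands the reflexive within its binding domain — allowed (Principle A).
— David: object of the clause headed by 'betrayed'; does not c-command the reflexive — cannot bind it (Principle A).
— Leo: possessor inside the object DP of the clause headed by 'informed'; does not c-command the reflexive — cannot bind it (Principle A).
— Ryan: subject of the clause headed by 'betrayed'; does not c-command the reflexive — cannot bind it (Principle A).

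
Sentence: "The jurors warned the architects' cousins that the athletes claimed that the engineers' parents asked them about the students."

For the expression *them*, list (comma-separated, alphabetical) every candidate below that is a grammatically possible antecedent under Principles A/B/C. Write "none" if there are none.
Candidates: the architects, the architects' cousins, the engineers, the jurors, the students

the architects, the architects' cousins, the engineers, the jurors

*them* is a pronoun; Principle B requires it to be free in its binding domain — the clause headed by 'asked'.
— the architects: possessor inside the object DP of the matrix clause; does not c-command the pronoun — Principle B does not apply; allowed.
— the architects' cousins: object of the matrix clause; c-commands the pronoun but lies outside its binding domain — allowed.
— the engineers: possessor inside the subject DP of the clause headed by 'asked'; does not c-command the pronoun — Principle B does not apply; allowed.
— the jurors: subject of the matrix clause; c-commands the pronoun but lies outside its binding domain — allowed.
— the students: second object of the clause headed by 'asked'; is c-commanded by the pronoun; coreference would bind this R-expression — blocked (Principle C).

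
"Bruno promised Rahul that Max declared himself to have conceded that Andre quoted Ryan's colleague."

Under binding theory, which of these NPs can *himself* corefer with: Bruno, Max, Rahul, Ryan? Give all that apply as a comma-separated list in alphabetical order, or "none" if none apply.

Max

*himself* is a reflexive; Principle A requires it to be bound within its binding domain — the clause headed by 'declared'.
— Bruno: subject of the matrix clause; c-commands the reflexive but lies outside its binding domain — cannot bind it (Principle A).
— Max: subject of the clause headed by 'declared'; c-commands the reflexive within its binding domain — allowed (Principle A).
— Rahul: object of the matrix clause; c-commands the reflexive but lies outside its binding domain — cannot bind it (Principle A).
— Ryan: possessor inside the object DP of the clause headed by 'quoted'; does not c-command the reflexive — cannot bind it (Principle A).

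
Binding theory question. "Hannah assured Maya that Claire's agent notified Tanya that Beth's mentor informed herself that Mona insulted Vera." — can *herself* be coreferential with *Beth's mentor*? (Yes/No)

*herself* is a reflexive; Principle A requires it to be bound within its binding domain — the clause headed by 'informed'.
— Beth's mentor: subject of the clause headed by 'informed'; c-commands the reflexive within its binding domain — allowed (Principle A).

Yes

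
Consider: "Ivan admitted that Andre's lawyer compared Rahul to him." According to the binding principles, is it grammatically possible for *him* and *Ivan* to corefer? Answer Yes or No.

Yes

*him* is a pronoun; Principle B requires it to be free in its binding domain — the clause headed by 'compared'.
— Ivan: subject of the matrix clause; c-commands the pronoun but lies outside its binding domain — allowed.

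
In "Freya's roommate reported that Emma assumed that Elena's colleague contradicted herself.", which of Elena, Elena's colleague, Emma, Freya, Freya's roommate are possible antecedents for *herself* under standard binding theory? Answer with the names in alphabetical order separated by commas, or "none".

Elena's colleague

*herself* is a reflexive; Principle A requires it to be bound within its binding domain — the clause headed by 'contradicted'.
— Elena: possessor inside the subject DP of the clause headed by 'contradicted'; does not c-command the reflexive — cannot bind it (Principle A).
— Elena's colleague: subject of the clause headed by 'contradicted'; c-commands the reflexive within its binding domain — allowed (Principle A).
— Emma: subject of the clause headed by 'assumed'; c-commands the reflexive but lies outside its binding domain — cannot bind it (Principle A).
— Freya: possessor inside the subject DP of the matrix clause; does not c-command the reflexive — cannot bind it (Principle A).
— Freya's roommate: subject of the matrix clause; c-commands the reflexive but lies outside its binding domain — cannot bind it (Principle A).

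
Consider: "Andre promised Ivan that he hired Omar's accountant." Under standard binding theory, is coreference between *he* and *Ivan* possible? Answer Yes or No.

Yes

*Ivan* is an R-expression; Principle C requires it to be free (not bound by any c-commanding expression).
— he: subject of the clause headed by 'hired'; the pronoun does not c-command the R-expression — coreference allowed.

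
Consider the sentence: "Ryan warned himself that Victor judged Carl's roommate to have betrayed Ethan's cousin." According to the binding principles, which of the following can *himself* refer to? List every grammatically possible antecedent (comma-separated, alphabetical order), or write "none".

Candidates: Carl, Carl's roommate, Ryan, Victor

*himself* is a reflexive; Principle A requires it to be bound within its binding domain — the matrix clause.
— Carl: possessor inside the subject DP of the clause headed by 'betrayed'; does not c-command the reflexive — cannot bind it (Principle A).
— Carl's roommate: subject of the clause headed by 'betrayed'; does not c-command the reflexive — cannot bind it (Principle A).
— Ryan: subject of the matrix clause; c-commands the reflexive within its binding domain — allowed (Principle A).
— Victor: subject of the clause headed by 'judged'; does not c-command the reflexive — cannot bind it (Principle A).

Ryan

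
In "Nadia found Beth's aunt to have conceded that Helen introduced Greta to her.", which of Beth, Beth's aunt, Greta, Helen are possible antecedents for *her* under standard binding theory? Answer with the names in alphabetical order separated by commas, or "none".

Beth, Beth's aunt

*her* is a pronoun; Principle B requires it to be free in its binding domain — the clause headed by 'introduced'.
— Beth: possessor inside the subject DP of the clause headed by 'conceded'; does not c-command the pronoun — Principle B does not apply; allowed.
— Beth's aunt: subject of the clause headed by 'conceded'; c-commands the pronoun but lies outside its binding domain — allowed.
— Greta: object of the clause headed by 'introduced'; c-commands the pronoun within its binding domain — blocked (Principle B).
— Helen: subject of the clause headed by 'introduced'; c-commands the pronoun within its binding domain — blocked (Principle B).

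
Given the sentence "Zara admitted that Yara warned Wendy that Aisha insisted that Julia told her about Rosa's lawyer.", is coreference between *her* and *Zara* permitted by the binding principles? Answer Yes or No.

*her* is a pronoun; Principle B requires it to be free in its binding domain — the clause headed by 'told'.
— Zara: subject of the matrix clause; c-commands the pronoun but lies outside its binding domain — allowed.

Yes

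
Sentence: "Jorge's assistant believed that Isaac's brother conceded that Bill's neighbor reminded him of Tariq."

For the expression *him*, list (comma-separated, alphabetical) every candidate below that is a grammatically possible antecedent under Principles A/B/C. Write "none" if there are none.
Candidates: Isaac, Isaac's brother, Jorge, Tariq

Isaac, Isaac's brother, Jorge

*him* is a pronoun; Principle B requires it to be free in its binding domain — the clause headed by 'reminded'.
— Isaac: possessor inside the subject DP of the clause headed by 'conceded'; does not c-command the pronoun — Principle B does not apply; allowed.
— Isaac's brother: subject of the clause headed by 'conceded'; c-commands the pronoun but lies outside its binding domain — allowed.
— Jorge: possessor inside the subject DP of the matrix clause; does not c-command the pronoun — Principle B does not apply; allowed.
— Tariq: second object of the clause headed by 'reminded'; is c-commanded by the pronoun; coreference would bind this R-expression — blocked (Principle C).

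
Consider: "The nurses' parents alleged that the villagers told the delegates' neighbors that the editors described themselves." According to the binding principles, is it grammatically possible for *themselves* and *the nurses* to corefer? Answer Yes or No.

No

*themselves* is a reflexive; Principle A requires it to be bound within its binding domain — the clause headed by 'described'.
— the nurses: possessor inside the subject DP of the matrix clause; does not c-command the reflexive — cannot bind it (Principle A).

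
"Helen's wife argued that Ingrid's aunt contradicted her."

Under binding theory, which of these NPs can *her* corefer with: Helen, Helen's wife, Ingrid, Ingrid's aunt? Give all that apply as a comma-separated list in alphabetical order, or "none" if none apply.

*her* is a pronoun; Principle B requires it to be free in its binding domain — the clause headed by 'contradicted'.
— Helen: possessor inside the subject DP of the matrix clause; does not c-command the pronoun — Principle B does not apply; allowed.
— Helen's wife: subject of the matrix clause; c-commands the pronoun but lies outside its binding domain — allowed.
— Ingrid: possessor inside the subject DP of the clause headed by 'contradicted'; does not c-command the pronoun — Principle B does not apply; allowed.
— Ingrid's aunt: subject of the clause headed by 'contradicted'; c-commands the pronoun within its binding domain — blocked (Principle B).

Helen, Helen's wife, Ingrid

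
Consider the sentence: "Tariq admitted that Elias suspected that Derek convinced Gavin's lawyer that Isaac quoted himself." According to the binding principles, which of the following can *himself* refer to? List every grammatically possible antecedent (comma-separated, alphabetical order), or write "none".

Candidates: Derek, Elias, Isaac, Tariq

*himself* is a reflexive; Principle A requires it to be bound within its binding domain — the clause headed by 'quoted'.
— Derek: subject of the clause headed by 'convinced'; c-commands the reflexive but lies outside its binding domain — cannot bind it (Principle A).
— Elias: subject of the clause headed by 'suspected'; c-commands the reflexive but lies outside its binding domain — cannot bind it (Principle A).
— Isaac: subject of the clause headed by 'quoted'; c-commands the reflexive within its binding domain — allowed (Principle A).
— Tariq: subject of the matrix clause; c-commands the reflexive but lies outside its binding domain — cannot bind it (Principle A).

Isaac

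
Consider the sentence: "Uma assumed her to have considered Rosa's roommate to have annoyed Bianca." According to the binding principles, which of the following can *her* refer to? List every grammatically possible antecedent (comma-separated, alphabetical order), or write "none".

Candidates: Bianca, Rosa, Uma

none

*her* is a pronoun; Principle B requires it to be free in its binding domain — the matrix clause.
— Bianca: object of the clause headed by 'annoyed'; is c-commanded by the pronoun; coreference would bind this R-expression — blocked (Principle C).
— Rosa: possessor inside the subject DP of the clause headed by 'annoyed'; is c-commanded by the pronoun; coreference would bind this R-expression — blocked (Principle C).
— Uma: subject of the matrix clause; c-commands the pronoun within its binding domain — blocked (Principle B).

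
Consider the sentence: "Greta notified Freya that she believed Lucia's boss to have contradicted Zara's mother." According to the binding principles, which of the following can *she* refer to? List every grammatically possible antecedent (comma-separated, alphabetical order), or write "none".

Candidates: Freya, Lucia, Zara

Freya

*she* is a pronoun; Principle B requires it to be free in its binding domain — the clause headed by 'believed'.
— Freya: object of the matrix clause; c-commands the pronoun but lies outside its binding domain — allowed.
— Lucia: possessor inside the subject DP of the clause headed by 'contradicted'; is c-commanded by the pronoun; coreference would bind this R-expression — blocked (Principle C).
— Zara: possessor inside the object DP of the clause headed by 'contradicted'; is c-commanded by the pronoun; coreference would bind this R-expression — blocked (Principle C).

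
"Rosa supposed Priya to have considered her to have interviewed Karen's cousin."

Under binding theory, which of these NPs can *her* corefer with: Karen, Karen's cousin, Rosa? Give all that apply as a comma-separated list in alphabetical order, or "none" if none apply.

Rosa

*her* is a pronoun; Principle B requires it to be free in its binding domain — the clause headed by 'considered'.
— Karen: possessor inside the object DP of the clause headed by 'interviewed'; is c-commanded by the pronoun; coreference would bind this R-expression — blocked (Principle C).
— Karen's cousin: object of the clause headed by 'interviewed'; is c-commanded by the pronoun; coreference would bind this R-expression — blocked (Principle C).
— Rosa: subject of the matrix clause; c-commands the pronoun but lies outside its binding domain — allowed.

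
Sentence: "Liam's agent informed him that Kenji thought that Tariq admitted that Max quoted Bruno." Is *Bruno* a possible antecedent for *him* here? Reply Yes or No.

No

*him* is a pronoun; Principle B requires it to be free in its binding domain — the matrix clause.
— Bruno: object of the clause headed by 'quoted'; is c-commanded by the pronoun; coreference would bind this R-expression — blocked (Principle C).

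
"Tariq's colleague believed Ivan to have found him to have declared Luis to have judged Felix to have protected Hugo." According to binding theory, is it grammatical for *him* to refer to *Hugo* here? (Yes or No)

No

*Hugo* is an R-expression; Principle C requires it to be free (not bound by any c-commanding expression).
— him: subject of the clause headed by 'declared'; the pronoun c-commands the R-expression — coreference blocked (Principle C).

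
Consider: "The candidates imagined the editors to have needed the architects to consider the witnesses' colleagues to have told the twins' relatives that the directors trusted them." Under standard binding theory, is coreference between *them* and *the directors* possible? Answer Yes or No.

*the directors* is an R-expression; Principle C requires it to be free (not bound by any c-commanding expression).
— them: object of the clause headed by 'trusted'; the R-expression locally c-commands the pronoun — coreference blocked (Principle B on the pronoun).

No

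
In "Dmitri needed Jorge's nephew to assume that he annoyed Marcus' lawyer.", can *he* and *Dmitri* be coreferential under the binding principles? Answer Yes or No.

*Dmitri* is an R-expression; Principle C requires it to be free (not bound by any c-commanding expression).
— he: subject of the clause headed by 'annoyed'; the pronoun does not c-command the R-expression — coreference allowed.

Yes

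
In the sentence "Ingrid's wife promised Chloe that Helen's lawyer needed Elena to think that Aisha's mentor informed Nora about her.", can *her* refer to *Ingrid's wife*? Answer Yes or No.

Yes

*her* is a pronoun; Principle B requires it to be free in its binding domain — the clause headed by 'informed'.
— Ingrid's wife: subject of the matrix clause; c-commands the pronoun but lies outside its binding domain — allowed.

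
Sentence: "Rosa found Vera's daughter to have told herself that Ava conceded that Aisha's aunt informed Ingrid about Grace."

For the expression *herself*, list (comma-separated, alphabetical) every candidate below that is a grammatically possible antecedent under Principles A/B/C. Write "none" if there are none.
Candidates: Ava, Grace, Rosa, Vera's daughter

*herself* is a reflexive; Principle A requires it to be bound within its binding domain — the clause headed by 'told'.
— Ava: subject of the clause headed by 'conceded'; does not c-command the reflexive — cannot bind it (Principle A).
— Grace: second object of the clause headed by 'informed'; does not c-command the reflexive — cannot bind it (Principle A).
— Rosa: subject of the matrix clause; c-commands the reflexive but lies outside its binding domain — cannot bind it (Principle A).
— Vera's daughter: subject of the clause headed by 'told'; c-commands the reflexive within its binding domain — allowed (Principle A).

Vera's daughter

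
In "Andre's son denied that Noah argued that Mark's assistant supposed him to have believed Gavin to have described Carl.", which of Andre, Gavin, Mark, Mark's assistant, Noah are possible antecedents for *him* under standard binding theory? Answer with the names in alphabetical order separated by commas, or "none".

*him* is a pronoun; Principle B requires it to be free in its binding domain — the clause headed by 'supposed'.
— Andre: possessor inside the subject DP of the matrix clause; does not c-command the pronoun — Principle B does not apply; allowed.
— Gavin: subject of the clause headed by 'described'; is c-commanded by the pronoun; coreference would bind this R-expression — blocked (Principle C).
— Mark: possessor inside the subject DP of the clause headed by 'supposed'; does not c-command the pronoun — Principle B does not apply; allowed.
— Mark's assistant: subject of the clause headed by 'supposed'; c-commands the pronoun within its binding domain — blocked (Principle B).
— Noah: subject of the clause headed by 'argued'; c-commands the pronoun but lies outside its binding domain — allowed.

Andre, Mark, Noah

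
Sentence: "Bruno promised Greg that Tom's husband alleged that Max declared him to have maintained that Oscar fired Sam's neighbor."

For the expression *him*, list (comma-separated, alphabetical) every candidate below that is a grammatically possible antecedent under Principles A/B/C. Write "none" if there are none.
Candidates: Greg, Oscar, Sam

*him* is a pronoun; Principle B requires it to be free in its binding domain — the clause headed by 'declared'.
— Greg: object of the matrix clause; c-commands the pronoun but lies outside its binding domain — allowed.
— Oscar: subject of the clause headed by 'fired'; is c-commanded by the pronoun; coreference would bind this R-expression — blocked (Principle C).
— Sam: possessor inside the object DP of the clause headed by 'fired'; is c-commanded by the pronoun; coreference would bind this R-expression — blocked (Principle C).

Greg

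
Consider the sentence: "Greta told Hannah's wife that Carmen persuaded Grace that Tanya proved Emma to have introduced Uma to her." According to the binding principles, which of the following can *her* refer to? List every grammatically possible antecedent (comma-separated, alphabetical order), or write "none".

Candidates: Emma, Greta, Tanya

Greta, Tanya

*her* is a pronoun; Principle B requires it to be free in its binding domain — the clause headed by 'introduced'.
— Emma: subject of the clause headed by 'introduced'; c-commands the pronoun within its binding domain — blocked (Principle B).
— Greta: subject of the matrix clause; c-commands the pronoun but lies outside its binding domain — allowed.
— Tanya: subject of the clause headed by 'proved'; c-commands the pronoun but lies outside its binding domain — allowed.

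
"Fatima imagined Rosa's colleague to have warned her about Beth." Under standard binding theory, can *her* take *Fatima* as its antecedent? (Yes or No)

*her* is a pronoun; Principle B requires it to be free in its binding domain — the clause headed by 'warned'.
— Fatima: subject of the matrix clause; c-commands the pronoun but lies outside its binding domain — allowed.

Yes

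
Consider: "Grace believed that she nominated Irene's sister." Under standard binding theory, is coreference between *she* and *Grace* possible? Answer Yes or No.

*Grace* is an R-expression; Principle C requires it to be free (not bound by any c-commanding expression).
— she: subject of the clause headed by 'nominated'; the pronoun does not c-command the R-expression — coreference allowed.

Yes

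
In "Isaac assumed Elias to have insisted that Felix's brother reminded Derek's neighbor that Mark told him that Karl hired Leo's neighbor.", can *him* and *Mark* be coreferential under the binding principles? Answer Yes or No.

*Mark* is an R-expression; Principle C requires it to be free (not bound by any c-commanding expression).
— him: object of the clause headed by 'told'; the R-expression locally c-commands the pronoun — coreference blocked (Principle B on the pronoun).

No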